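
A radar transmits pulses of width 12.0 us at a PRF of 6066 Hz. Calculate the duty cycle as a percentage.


DC = 12.0e-6 * 6066 * 100 = 7.28%

7.28%


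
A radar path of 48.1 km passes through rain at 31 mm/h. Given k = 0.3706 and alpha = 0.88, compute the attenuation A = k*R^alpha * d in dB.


gamma = 0.3706 * 31^0.88 = 7.608582 dB/km
A = 7.608582 * 48.1 = 365.97 dB

365.97 dB


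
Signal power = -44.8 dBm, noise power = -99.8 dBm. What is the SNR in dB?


SNR = -44.8 - (-99.8) = 55.0 dB

55.0 dB


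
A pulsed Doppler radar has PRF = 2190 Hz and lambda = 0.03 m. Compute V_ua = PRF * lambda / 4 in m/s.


V_ua = 2190 * 0.03 / 4 = 16.4 m/s

16.4 m/s


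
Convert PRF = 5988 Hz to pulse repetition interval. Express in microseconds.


PRI = 1/5988 = 0.0001670007 s = 167.0 us

167.0 us


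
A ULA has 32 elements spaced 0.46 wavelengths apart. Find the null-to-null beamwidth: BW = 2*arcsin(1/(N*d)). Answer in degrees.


1/(N*d) = 1/(32*0.46) = 0.067935
BW = 2*arcsin(0.067935) = 7.8 degrees

7.8 degrees


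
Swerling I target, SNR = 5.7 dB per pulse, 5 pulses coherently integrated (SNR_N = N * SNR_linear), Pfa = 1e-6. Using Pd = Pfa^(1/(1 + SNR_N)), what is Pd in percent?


SNR_lin = 10^(5.7/10) = 3.71535
SNR_N = 5 * 3.71535 = 18.57675
1/(1 + SNR_N) = 1/19.57675 = 0.051081
Pd = (1e-6)^0.051081 = 0.49376
Pd = 49.4%

49.4%


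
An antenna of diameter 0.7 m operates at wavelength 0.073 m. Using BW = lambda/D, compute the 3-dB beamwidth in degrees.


BW_rad = 0.073 / 0.7 = 0.104286
BW_deg = 5.98 degrees

5.98 degrees


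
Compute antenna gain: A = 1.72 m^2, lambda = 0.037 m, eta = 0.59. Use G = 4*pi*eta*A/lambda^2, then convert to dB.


G_linear = 4*pi*0.59*1.72/0.037^2 = 9315.09
G_dB = 10*log10(9315.09) = 39.7 dB

39.7 dB


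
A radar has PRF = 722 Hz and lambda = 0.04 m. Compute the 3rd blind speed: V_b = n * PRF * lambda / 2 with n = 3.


V_blind = 3 * 722 * 0.04 / 2 = 43.3 m/s

43.3 m/s


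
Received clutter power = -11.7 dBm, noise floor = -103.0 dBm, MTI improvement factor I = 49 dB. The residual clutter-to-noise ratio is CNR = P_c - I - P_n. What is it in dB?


CNR = -11.7 - 49 - (-103.0) = 42.3 dB

42.3 dB


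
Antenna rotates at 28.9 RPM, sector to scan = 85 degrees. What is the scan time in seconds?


t = 85 / (28.9 * 360) * 60 = 0.49 s

0.49 s


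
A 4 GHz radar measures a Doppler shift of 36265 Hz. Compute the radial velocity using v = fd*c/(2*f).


v = 36265 * 3e8 / (2 * 4000000000.0) = 1359.9 m/s

1359.9 m/s


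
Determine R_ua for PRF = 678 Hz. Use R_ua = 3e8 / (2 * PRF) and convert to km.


R_ua = 3e8 / (2 * 678) = 221238.9 m = 221.2 km

221.2 km


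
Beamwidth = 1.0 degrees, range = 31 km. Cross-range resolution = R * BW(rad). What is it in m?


BW_rad = 0.017453293
CR = 31000 * 0.017453293 = 541.1 m

541.1 m


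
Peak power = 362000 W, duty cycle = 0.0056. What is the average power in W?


P_avg = 362000 * 0.0056 = 2027.2 W

2027.2 W


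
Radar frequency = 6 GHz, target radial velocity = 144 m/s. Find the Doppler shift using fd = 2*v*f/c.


fd = 2 * 144 * 6000000000.0 / 3e8 = 5760.0 Hz

5760.0 Hz


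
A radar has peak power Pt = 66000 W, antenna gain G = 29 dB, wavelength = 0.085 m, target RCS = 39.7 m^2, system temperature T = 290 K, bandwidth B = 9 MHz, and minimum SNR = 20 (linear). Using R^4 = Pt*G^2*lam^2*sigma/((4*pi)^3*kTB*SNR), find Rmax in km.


G_lin = 10^(29/10) = 794.328235
R^4 = 66000 * 794.328235^2 * 0.085^2 * 39.7 / ((4*pi)^3 * 1.38e-23 * 290 * 9000000.0 * 20)
R^4 = 8.3559e18 m^4
R_max = (8.3559e18)^(1/4) = 53764.8 m = 53.8 km

53.8 km


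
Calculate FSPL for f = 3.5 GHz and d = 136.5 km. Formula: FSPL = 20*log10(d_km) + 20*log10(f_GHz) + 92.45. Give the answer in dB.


20*log10(136.5) = 42.7
20*log10(3.5) = 10.88
FSPL = 146.0 dB

146.0 dB


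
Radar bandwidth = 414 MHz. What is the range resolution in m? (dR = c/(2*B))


dR = 3e8 / (2 * 414000000.0) = 0.36 m

0.36 m


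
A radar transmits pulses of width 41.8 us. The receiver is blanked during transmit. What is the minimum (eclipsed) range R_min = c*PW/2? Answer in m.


R_min = 3e8 * 41.8e-6 / 2 = 6270.0 m

6270.0 m


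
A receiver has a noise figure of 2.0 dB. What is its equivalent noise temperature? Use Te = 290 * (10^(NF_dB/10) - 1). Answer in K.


NF_lin = 10^(2.0/10) = 1.584893
Te = 290 * (1.584893 - 1) = 169.6 K

169.6 K


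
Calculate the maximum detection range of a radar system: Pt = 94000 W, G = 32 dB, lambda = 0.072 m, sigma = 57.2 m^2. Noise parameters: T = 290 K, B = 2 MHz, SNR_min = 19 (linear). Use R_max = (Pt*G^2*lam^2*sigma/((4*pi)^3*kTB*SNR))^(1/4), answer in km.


G_lin = 10^(32/10) = 1584.893192
R^4 = 94000 * 1584.893192^2 * 0.072^2 * 57.2 / ((4*pi)^3 * 1.38e-23 * 290 * 2000000.0 * 19)
R^4 = 2.32006e20 m^4
R_max = (2.32006e20)^(1/4) = 123416.9 m = 123.4 km

123.4 km


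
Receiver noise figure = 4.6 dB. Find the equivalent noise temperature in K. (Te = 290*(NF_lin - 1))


NF_lin = 10^(4.6/10) = 2.884032
Te = 290 * (2.884032 - 1) = 546.4 K

546.4 K


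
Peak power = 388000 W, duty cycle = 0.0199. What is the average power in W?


P_avg = 388000 * 0.0199 = 7721.2 W

7721.2 W


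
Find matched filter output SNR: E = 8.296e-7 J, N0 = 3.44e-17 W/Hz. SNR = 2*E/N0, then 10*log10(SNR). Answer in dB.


SNR_lin = 2 * 8.296e-7 / 3.44e-17 = 4.823e10
SNR_dB = 10*log10(4.823e10) = 106.8 dB

106.8 dB


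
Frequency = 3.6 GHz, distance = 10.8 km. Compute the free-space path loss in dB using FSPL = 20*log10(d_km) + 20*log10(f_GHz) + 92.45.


20*log10(10.8) = 20.67
20*log10(3.6) = 11.13
FSPL = 124.2 dB

124.2 dB


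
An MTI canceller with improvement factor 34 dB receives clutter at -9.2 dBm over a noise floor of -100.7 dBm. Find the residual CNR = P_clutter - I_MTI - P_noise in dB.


CNR = -9.2 - 34 - (-100.7) = 57.5 dB

57.5 dB


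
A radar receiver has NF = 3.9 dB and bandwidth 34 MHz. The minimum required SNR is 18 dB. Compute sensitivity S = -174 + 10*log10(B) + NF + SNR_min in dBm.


10*log10(34000000.0) = 75.31
S = -174 + 75.31 + 3.9 + 18 = -76.8 dBm

-76.8 dBm


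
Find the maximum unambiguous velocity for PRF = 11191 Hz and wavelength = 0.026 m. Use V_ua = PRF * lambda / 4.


V_ua = 11191 * 0.026 / 4 = 72.7 m/s

72.7 m/s


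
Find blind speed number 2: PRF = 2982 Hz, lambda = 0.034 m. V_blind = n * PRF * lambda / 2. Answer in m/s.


V_blind = 2 * 2982 * 0.034 / 2 = 101.4 m/s

101.4 m/s


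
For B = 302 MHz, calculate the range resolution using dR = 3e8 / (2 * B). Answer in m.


dR = 3e8 / (2 * 302000000.0) = 0.5 m

0.5 m


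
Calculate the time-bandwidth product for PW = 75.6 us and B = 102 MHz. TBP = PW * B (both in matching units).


TBP = 75.6 * 102 = 7711.2

7711.2


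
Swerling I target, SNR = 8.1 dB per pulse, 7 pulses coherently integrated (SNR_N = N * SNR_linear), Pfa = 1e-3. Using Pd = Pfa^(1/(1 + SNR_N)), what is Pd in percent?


SNR_lin = 10^(8.1/10) = 6.45654
SNR_N = 7 * 6.45654 = 45.19578
1/(1 + SNR_N) = 1/46.19578 = 0.021647
Pd = (1e-3)^0.021647 = 0.86111
Pd = 86.1%

86.1%


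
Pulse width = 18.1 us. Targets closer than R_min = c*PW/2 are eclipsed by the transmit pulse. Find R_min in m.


R_min = 3e8 * 18.1e-6 / 2 = 2715.0 m

2715.0 m


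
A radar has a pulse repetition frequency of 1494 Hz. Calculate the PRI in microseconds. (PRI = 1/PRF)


PRI = 1/1494 = 0.000669344 s = 669.3 us

669.3 us


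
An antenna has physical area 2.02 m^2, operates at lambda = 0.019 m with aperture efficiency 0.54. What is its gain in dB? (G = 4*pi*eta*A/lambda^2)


G_linear = 4*pi*0.54*2.02/0.019^2 = 37970.63
G_dB = 10*log10(37970.63) = 45.8 dB

45.8 dB


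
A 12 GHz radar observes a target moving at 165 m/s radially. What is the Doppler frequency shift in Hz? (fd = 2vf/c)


fd = 2 * 165 * 12000000000.0 / 3e8 = 13200.0 Hz

13200.0 Hz


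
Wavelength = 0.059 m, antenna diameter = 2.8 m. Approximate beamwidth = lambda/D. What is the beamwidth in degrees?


BW_rad = 0.059 / 2.8 = 0.021071
BW_deg = 1.21 degrees

1.21 degrees


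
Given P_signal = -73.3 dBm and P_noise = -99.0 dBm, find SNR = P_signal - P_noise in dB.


SNR = -73.3 - (-99.0) = 25.7 dB

25.7 dB


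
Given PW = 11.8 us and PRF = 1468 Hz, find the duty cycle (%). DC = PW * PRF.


DC = 11.8e-6 * 1468 * 100 = 1.73%

1.73%


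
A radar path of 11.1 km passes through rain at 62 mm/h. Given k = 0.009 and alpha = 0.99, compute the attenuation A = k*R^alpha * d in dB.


gamma = 0.009 * 62^0.99 = 0.535439 dB/km
A = 0.535439 * 11.1 = 5.94 dB

5.94 dB


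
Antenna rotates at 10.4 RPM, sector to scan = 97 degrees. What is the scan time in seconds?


t = 97 / (10.4 * 360) * 60 = 1.55 s

1.55 s


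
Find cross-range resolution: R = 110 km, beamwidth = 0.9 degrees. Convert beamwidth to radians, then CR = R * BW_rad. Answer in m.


BW_rad = 0.015707963
CR = 110000 * 0.015707963 = 1727.9 m

1727.9 m


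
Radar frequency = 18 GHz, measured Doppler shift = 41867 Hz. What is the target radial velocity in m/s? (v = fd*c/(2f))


v = 41867 * 3e8 / (2 * 18000000000.0) = 348.9 m/s

348.9 m/s


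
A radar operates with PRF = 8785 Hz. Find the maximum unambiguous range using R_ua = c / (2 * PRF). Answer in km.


R_ua = 3e8 / (2 * 8785) = 17074.6 m = 17.1 km

17.1 km


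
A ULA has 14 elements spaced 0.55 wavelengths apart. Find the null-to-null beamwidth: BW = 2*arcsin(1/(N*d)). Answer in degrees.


1/(N*d) = 1/(14*0.55) = 0.12987
BW = 2*arcsin(0.12987) = 14.9 degrees

14.9 degrees


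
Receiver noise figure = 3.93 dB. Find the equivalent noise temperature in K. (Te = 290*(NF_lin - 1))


NF_lin = 10^(3.93/10) = 2.471724
Te = 290 * (2.471724 - 1) = 426.8 K

426.8 K


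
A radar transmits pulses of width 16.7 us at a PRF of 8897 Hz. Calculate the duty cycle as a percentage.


DC = 16.7e-6 * 8897 * 100 = 14.86%

14.86%


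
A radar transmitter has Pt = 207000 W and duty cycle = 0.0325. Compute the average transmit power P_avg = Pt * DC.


P_avg = 207000 * 0.0325 = 6727.5 W

6727.5 W


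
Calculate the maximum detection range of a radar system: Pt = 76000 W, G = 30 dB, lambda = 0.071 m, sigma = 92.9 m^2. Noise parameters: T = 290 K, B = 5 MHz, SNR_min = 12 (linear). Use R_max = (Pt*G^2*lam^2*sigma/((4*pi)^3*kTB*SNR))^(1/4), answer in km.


G_lin = 10^(30/10) = 1000.0
R^4 = 76000 * 1000.0^2 * 0.071^2 * 92.9 / ((4*pi)^3 * 1.38e-23 * 290 * 5000000.0 * 12)
R^4 = 7.46944e19 m^4
R_max = (7.46944e19)^(1/4) = 92965.5 m = 93.0 km

93.0 km


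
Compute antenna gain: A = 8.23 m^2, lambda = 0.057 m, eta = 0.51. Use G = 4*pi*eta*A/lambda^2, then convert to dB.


G_linear = 4*pi*0.51*8.23/0.057^2 = 16234.17
G_dB = 10*log10(16234.17) = 42.1 dB

42.1 dB


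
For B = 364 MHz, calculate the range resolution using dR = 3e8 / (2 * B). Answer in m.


dR = 3e8 / (2 * 364000000.0) = 0.41 m

0.41 m


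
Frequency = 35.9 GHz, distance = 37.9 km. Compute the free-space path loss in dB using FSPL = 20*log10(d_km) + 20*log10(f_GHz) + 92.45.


20*log10(37.9) = 31.57
20*log10(35.9) = 31.1
FSPL = 155.1 dB

155.1 dB


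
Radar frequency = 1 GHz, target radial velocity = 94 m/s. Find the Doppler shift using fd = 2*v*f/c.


fd = 2 * 94 * 1000000000.0 / 3e8 = 626.7 Hz

626.7 Hz


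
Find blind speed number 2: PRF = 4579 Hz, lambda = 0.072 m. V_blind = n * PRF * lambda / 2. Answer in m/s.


V_blind = 2 * 4579 * 0.072 / 2 = 329.7 m/s

329.7 m/s


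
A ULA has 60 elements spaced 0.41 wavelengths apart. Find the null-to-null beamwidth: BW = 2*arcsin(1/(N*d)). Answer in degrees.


1/(N*d) = 1/(60*0.41) = 0.04065
BW = 2*arcsin(0.04065) = 4.7 degrees

4.7 degrees


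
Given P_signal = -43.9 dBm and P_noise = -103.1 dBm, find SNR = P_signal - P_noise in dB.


SNR = -43.9 - (-103.1) = 59.2 dB

59.2 dB


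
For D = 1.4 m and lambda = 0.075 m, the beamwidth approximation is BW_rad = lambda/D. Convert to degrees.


BW_rad = 0.075 / 1.4 = 0.053571
BW_deg = 3.07 degrees

3.07 degrees


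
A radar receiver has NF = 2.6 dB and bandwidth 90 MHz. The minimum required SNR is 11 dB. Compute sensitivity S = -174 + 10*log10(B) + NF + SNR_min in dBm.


10*log10(90000000.0) = 79.54
S = -174 + 79.54 + 2.6 + 11 = -80.9 dBm

-80.9 dBm


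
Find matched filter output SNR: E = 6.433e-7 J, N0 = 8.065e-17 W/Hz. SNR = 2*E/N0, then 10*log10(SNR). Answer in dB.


SNR_lin = 2 * 6.433e-7 / 8.065e-17 = 1.595e10
SNR_dB = 10*log10(1.595e10) = 102.0 dB

102.0 dB


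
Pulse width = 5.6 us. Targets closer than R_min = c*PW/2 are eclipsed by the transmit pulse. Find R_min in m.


R_min = 3e8 * 5.6e-6 / 2 = 840.0 m

840.0 m


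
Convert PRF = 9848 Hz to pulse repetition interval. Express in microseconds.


PRI = 1/9848 = 0.0001015435 s = 101.5 us

101.5 us


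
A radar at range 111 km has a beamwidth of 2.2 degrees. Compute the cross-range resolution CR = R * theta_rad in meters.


BW_rad = 0.038397244
CR = 111000 * 0.038397244 = 4262.1 m

4262.1 m


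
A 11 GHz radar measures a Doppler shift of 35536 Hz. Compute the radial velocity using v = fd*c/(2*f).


v = 35536 * 3e8 / (2 * 11000000000.0) = 484.6 m/s

484.6 m/s


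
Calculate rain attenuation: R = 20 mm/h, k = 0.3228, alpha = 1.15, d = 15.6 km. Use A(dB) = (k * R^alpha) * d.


gamma = 0.3228 * 20^1.15 = 10.118544 dB/km
A = 10.118544 * 15.6 = 157.85 dB

157.85 dB


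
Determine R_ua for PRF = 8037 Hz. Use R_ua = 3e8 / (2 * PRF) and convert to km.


R_ua = 3e8 / (2 * 8037) = 18663.7 m = 18.7 km

18.7 km


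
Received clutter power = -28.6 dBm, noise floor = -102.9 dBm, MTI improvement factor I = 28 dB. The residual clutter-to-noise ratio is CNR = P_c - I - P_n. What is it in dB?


CNR = -28.6 - 28 - (-102.9) = 46.3 dB

46.3 dB


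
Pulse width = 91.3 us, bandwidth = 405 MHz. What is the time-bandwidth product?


TBP = 91.3 * 405 = 36976.5

36976.5


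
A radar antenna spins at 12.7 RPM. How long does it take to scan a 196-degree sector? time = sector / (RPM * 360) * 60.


t = 196 / (12.7 * 360) * 60 = 2.57 s

2.57 s


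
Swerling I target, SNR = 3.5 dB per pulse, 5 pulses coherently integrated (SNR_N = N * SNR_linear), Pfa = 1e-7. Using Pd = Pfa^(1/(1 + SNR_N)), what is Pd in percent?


SNR_lin = 10^(3.5/10) = 2.23872
SNR_N = 5 * 2.23872 = 11.1936
1/(1 + SNR_N) = 1/12.1936 = 0.0820102
Pd = (1e-7)^0.0820102 = 0.26664
Pd = 26.7%

26.7%


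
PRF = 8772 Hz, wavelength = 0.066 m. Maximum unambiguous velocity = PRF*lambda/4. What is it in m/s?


V_ua = 8772 * 0.066 / 4 = 144.7 m/s

144.7 m/s


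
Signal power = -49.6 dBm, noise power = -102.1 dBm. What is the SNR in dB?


SNR = -49.6 - (-102.1) = 52.5 dB

52.5 dB


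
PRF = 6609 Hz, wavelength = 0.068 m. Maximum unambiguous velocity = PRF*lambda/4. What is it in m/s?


V_ua = 6609 * 0.068 / 4 = 112.4 m/s

112.4 m/s


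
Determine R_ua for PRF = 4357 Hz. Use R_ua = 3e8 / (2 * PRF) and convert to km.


R_ua = 3e8 / (2 * 4357) = 34427.4 m = 34.4 km

34.4 km


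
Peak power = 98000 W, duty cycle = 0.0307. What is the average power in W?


P_avg = 98000 * 0.0307 = 3008.6 W

3008.6 W


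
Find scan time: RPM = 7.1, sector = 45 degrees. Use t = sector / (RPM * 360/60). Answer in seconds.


t = 45 / (7.1 * 360) * 60 = 1.06 s

1.06 s


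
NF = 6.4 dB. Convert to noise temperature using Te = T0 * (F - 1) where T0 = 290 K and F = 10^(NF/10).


NF_lin = 10^(6.4/10) = 4.365158
Te = 290 * (4.365158 - 1) = 975.9 K

975.9 K


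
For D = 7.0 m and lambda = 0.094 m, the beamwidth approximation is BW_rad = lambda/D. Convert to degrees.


BW_rad = 0.094 / 7.0 = 0.013429
BW_deg = 0.77 degrees

0.77 degrees


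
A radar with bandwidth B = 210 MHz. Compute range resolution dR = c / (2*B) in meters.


dR = 3e8 / (2 * 210000000.0) = 0.71 m

0.71 m


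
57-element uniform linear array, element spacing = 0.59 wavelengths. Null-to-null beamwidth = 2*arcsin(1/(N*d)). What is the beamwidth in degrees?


1/(N*d) = 1/(57*0.59) = 0.029735
BW = 2*arcsin(0.029735) = 3.4 degrees

3.4 degrees


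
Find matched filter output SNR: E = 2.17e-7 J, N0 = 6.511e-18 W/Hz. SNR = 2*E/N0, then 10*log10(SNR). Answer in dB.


SNR_lin = 2 * 2.17e-7 / 6.511e-18 = 6.666e10
SNR_dB = 10*log10(6.666e10) = 108.2 dB

108.2 dB


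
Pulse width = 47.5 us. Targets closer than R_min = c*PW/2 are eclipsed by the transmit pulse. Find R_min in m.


R_min = 3e8 * 47.5e-6 / 2 = 7125.0 m

7125.0 m


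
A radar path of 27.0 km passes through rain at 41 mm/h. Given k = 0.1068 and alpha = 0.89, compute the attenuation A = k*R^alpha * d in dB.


gamma = 0.1068 * 41^0.89 = 2.910375 dB/km
A = 2.910375 * 27.0 = 78.58 dB

78.58 dB


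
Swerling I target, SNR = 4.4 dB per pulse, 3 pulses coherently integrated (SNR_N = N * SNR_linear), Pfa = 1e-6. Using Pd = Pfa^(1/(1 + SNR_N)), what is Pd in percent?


SNR_lin = 10^(4.4/10) = 2.75423
SNR_N = 3 * 2.75423 = 8.26269
1/(1 + SNR_N) = 1/9.26269 = 0.10796
Pd = (1e-6)^0.10796 = 0.22503
Pd = 22.5%

22.5%


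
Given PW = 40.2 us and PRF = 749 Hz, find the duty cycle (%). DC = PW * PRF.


DC = 40.2e-6 * 749 * 100 = 3.01%

3.01%


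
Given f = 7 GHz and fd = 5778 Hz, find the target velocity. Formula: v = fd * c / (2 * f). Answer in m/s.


v = 5778 * 3e8 / (2 * 7000000000.0) = 123.8 m/s

123.8 m/s


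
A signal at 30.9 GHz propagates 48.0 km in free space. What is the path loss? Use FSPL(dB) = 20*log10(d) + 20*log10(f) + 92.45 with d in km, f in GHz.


20*log10(48.0) = 33.62
20*log10(30.9) = 29.8
FSPL = 155.9 dB

155.9 dB


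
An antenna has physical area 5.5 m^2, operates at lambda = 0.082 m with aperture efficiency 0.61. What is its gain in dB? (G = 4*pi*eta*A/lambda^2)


G_linear = 4*pi*0.61*5.5/0.082^2 = 6270.1
G_dB = 10*log10(6270.1) = 38.0 dB

38.0 dB


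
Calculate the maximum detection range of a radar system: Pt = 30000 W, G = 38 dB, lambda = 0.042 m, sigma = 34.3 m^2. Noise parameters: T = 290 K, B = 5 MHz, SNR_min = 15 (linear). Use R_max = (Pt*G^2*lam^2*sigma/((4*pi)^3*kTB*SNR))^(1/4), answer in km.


G_lin = 10^(38/10) = 6309.573445
R^4 = 30000 * 6309.573445^2 * 0.042^2 * 34.3 / ((4*pi)^3 * 1.38e-23 * 290 * 5000000.0 * 15)
R^4 = 1.21324e20 m^4
R_max = (1.21324e20)^(1/4) = 104951.0 m = 105.0 km

105.0 km


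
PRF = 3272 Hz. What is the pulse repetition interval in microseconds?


PRI = 1/3272 = 0.0003056235 s = 305.6 us

305.6 us


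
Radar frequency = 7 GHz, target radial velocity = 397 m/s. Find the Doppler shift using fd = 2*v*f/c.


fd = 2 * 397 * 7000000000.0 / 3e8 = 18526.7 Hz

18526.7 Hz


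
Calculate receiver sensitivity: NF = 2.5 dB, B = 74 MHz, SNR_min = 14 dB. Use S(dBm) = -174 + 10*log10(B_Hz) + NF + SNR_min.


10*log10(74000000.0) = 78.69
S = -174 + 78.69 + 2.5 + 14 = -78.8 dBm

-78.8 dBm


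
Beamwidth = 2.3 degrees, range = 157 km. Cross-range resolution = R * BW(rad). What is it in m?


BW_rad = 0.040142573
CR = 157000 * 0.040142573 = 6302.4 m

6302.4 m


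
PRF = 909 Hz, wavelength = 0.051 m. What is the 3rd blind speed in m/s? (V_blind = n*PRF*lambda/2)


V_blind = 3 * 909 * 0.051 / 2 = 69.5 m/s

69.5 m/s


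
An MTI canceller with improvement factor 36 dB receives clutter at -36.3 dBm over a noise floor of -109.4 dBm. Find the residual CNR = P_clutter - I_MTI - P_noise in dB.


CNR = -36.3 - 36 - (-109.4) = 37.1 dB

37.1 dB


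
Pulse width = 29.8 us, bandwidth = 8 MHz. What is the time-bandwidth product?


TBP = 29.8 * 8 = 238.4

238.4


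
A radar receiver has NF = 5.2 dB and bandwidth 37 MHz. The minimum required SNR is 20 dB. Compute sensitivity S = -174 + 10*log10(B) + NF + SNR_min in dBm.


10*log10(37000000.0) = 75.68
S = -174 + 75.68 + 5.2 + 20 = -73.1 dBm

-73.1 dBm


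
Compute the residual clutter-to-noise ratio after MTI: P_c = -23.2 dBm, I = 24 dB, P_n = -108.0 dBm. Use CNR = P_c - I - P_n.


CNR = -23.2 - 24 - (-108.0) = 60.8 dB

60.8 dB


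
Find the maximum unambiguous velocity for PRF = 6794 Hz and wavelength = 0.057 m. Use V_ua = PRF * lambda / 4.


V_ua = 6794 * 0.057 / 4 = 96.8 m/s

96.8 m/s


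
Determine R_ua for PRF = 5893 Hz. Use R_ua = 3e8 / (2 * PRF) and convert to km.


R_ua = 3e8 / (2 * 5893) = 25453.9 m = 25.5 km

25.5 km


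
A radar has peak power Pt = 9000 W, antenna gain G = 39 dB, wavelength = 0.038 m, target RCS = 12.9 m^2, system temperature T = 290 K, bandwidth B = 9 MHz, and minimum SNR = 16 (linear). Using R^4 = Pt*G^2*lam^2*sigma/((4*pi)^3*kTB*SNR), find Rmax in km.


G_lin = 10^(39/10) = 7943.282347
R^4 = 9000 * 7943.282347^2 * 0.038^2 * 12.9 / ((4*pi)^3 * 1.38e-23 * 290 * 9000000.0 * 16)
R^4 = 9.24976e18 m^4
R_max = (9.24976e18)^(1/4) = 55148.4 m = 55.1 km

55.1 km


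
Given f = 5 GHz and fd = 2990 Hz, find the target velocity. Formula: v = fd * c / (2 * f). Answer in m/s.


v = 2990 * 3e8 / (2 * 5000000000.0) = 89.7 m/s

89.7 m/s


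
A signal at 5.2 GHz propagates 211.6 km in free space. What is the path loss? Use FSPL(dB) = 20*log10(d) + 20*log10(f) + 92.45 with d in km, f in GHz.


20*log10(211.6) = 46.51
20*log10(5.2) = 14.32
FSPL = 153.3 dB

153.3 dB


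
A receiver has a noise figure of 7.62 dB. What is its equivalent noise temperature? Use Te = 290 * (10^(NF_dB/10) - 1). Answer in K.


NF_lin = 10^(7.62/10) = 5.78096
Te = 290 * (5.78096 - 1) = 1386.5 K

1386.5 K


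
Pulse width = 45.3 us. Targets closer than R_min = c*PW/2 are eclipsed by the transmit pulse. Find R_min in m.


R_min = 3e8 * 45.3e-6 / 2 = 6795.0 m

6795.0 m


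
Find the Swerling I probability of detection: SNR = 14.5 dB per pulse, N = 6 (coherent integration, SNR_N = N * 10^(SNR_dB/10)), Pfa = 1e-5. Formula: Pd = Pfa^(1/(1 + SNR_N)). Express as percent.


SNR_lin = 10^(14.5/10) = 28.18383
SNR_N = 6 * 28.18383 = 169.10298
1/(1 + SNR_N) = 1/170.10298 = 0.0058788
Pd = (1e-5)^0.0058788 = 0.93456
Pd = 93.5%

93.5%


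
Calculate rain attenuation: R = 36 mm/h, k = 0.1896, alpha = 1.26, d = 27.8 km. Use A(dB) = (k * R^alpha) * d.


gamma = 0.1896 * 36^1.26 = 17.329239 dB/km
A = 17.329239 * 27.8 = 481.75 dB

481.75 dB


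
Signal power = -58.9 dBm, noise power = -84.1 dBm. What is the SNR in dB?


SNR = -58.9 - (-84.1) = 25.2 dB

25.2 dB


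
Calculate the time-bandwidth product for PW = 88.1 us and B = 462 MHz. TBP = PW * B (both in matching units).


TBP = 88.1 * 462 = 40702.2

40702.2


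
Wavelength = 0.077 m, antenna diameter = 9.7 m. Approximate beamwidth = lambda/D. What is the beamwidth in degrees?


BW_rad = 0.077 / 9.7 = 0.007938
BW_deg = 0.45 degrees

0.45 degrees


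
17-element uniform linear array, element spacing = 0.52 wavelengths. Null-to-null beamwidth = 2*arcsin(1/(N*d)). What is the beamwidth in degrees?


1/(N*d) = 1/(17*0.52) = 0.113122
BW = 2*arcsin(0.113122) = 13.0 degrees

13.0 degrees


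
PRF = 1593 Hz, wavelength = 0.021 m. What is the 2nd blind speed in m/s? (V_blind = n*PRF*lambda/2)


V_blind = 2 * 1593 * 0.021 / 2 = 33.5 m/s

33.5 m/s


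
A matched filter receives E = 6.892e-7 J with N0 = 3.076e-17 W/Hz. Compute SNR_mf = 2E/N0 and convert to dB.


SNR_lin = 2 * 6.892e-7 / 3.076e-17 = 4.481e10
SNR_dB = 10*log10(4.481e10) = 106.5 dB

106.5 dB


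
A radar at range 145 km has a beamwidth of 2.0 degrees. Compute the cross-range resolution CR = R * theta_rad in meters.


BW_rad = 0.034906585
CR = 145000 * 0.034906585 = 5061.5 m

5061.5 m


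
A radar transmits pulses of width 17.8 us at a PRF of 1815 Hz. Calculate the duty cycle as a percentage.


DC = 17.8e-6 * 1815 * 100 = 3.23%

3.23%


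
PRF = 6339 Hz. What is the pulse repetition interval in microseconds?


PRI = 1/6339 = 0.0001577536 s = 157.8 us

157.8 us


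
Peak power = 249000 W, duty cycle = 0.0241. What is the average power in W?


P_avg = 249000 * 0.0241 = 6000.9 W

6000.9 W


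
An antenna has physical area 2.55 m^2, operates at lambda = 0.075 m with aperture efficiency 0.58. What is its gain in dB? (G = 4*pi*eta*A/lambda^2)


G_linear = 4*pi*0.58*2.55/0.075^2 = 3304.12
G_dB = 10*log10(3304.12) = 35.2 dB

35.2 dB


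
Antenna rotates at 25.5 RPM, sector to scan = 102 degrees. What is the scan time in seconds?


t = 102 / (25.5 * 360) * 60 = 0.67 s

0.67 s


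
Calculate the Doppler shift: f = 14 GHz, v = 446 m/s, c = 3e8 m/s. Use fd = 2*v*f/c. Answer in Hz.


fd = 2 * 446 * 14000000000.0 / 3e8 = 41626.7 Hz

41626.7 Hz


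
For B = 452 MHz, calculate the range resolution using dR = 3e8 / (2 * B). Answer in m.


dR = 3e8 / (2 * 452000000.0) = 0.33 m

0.33 m


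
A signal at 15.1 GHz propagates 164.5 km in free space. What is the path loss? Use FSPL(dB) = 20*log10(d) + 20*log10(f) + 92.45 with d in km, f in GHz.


20*log10(164.5) = 44.32
20*log10(15.1) = 23.58
FSPL = 160.4 dB

160.4 dB


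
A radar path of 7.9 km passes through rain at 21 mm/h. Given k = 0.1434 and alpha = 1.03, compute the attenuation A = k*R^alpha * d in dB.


gamma = 0.1434 * 21^1.03 = 3.2994 dB/km
A = 3.2994 * 7.9 = 26.07 dB

26.07 dB


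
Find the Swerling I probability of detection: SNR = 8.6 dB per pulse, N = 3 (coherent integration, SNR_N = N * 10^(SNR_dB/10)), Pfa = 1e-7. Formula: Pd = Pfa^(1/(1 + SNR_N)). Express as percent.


SNR_lin = 10^(8.6/10) = 7.24436
SNR_N = 3 * 7.24436 = 21.73308
1/(1 + SNR_N) = 1/22.73308 = 0.0439888
Pd = (1e-7)^0.0439888 = 0.49213
Pd = 49.2%

49.2%


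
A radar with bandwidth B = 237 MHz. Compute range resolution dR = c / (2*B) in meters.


dR = 3e8 / (2 * 237000000.0) = 0.63 m

0.63 m


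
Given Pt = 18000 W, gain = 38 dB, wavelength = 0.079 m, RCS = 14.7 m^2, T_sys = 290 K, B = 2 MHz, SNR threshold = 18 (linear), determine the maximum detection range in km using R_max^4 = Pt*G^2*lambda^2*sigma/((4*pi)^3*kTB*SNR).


G_lin = 10^(38/10) = 6309.573445
R^4 = 18000 * 6309.573445^2 * 0.079^2 * 14.7 / ((4*pi)^3 * 1.38e-23 * 290 * 2000000.0 * 18)
R^4 = 2.29951e20 m^4
R_max = (2.29951e20)^(1/4) = 123142.7 m = 123.1 km

123.1 km


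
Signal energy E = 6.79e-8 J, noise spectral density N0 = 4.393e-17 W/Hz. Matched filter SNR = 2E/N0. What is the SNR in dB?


SNR_lin = 2 * 6.79e-8 / 4.393e-17 = 3.091e9
SNR_dB = 10*log10(3.091e9) = 94.9 dB

94.9 dB


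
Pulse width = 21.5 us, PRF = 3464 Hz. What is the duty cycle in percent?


DC = 21.5e-6 * 3464 * 100 = 7.45%

7.45%


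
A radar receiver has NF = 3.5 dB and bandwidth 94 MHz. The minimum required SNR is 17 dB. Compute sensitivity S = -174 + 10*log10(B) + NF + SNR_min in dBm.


10*log10(94000000.0) = 79.73
S = -174 + 79.73 + 3.5 + 17 = -73.8 dBm

-73.8 dBm


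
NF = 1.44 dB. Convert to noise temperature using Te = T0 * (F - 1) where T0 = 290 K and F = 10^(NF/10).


NF_lin = 10^(1.44/10) = 1.393157
Te = 290 * (1.393157 - 1) = 114.0 K

114.0 K


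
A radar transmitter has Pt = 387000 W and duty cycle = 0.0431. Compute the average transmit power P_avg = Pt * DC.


P_avg = 387000 * 0.0431 = 16679.7 W

16679.7 W


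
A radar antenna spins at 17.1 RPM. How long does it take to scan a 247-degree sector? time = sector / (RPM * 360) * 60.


t = 247 / (17.1 * 360) * 60 = 2.41 s

2.41 s


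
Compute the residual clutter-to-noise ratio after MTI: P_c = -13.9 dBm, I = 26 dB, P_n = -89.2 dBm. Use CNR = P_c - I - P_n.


CNR = -13.9 - 26 - (-89.2) = 49.3 dB

49.3 dB


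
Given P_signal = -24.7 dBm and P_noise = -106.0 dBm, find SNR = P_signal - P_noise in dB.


SNR = -24.7 - (-106.0) = 81.3 dB

81.3 dB


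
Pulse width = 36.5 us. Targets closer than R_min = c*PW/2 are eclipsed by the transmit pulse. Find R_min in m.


R_min = 3e8 * 36.5e-6 / 2 = 5475.0 m

5475.0 m


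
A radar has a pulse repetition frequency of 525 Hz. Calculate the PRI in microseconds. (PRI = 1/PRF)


PRI = 1/525 = 0.0019047619 s = 1904.8 us

1904.8 us


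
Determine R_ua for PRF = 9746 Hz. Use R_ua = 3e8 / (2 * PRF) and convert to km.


R_ua = 3e8 / (2 * 9746) = 15390.9 m = 15.4 km

15.4 km


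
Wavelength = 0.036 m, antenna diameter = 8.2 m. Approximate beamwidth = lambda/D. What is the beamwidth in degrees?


BW_rad = 0.036 / 8.2 = 0.00439
BW_deg = 0.25 degrees

0.25 degrees


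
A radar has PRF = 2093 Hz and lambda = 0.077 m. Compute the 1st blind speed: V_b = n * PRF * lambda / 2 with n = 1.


V_blind = 1 * 2093 * 0.077 / 2 = 80.6 m/s

80.6 m/s


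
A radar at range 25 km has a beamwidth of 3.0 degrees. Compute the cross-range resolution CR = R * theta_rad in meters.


BW_rad = 0.052359878
CR = 25000 * 0.052359878 = 1309.0 m

1309.0 m


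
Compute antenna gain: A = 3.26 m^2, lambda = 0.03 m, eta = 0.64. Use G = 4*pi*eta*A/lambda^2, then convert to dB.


G_linear = 4*pi*0.64*3.26/0.03^2 = 29131.64
G_dB = 10*log10(29131.64) = 44.6 dB

44.6 dB


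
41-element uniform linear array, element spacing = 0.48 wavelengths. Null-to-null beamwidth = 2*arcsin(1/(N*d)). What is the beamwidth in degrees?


1/(N*d) = 1/(41*0.48) = 0.050813
BW = 2*arcsin(0.050813) = 5.8 degrees

5.8 degrees


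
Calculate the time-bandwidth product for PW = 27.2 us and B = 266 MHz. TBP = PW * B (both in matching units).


TBP = 27.2 * 266 = 7235.2

7235.2


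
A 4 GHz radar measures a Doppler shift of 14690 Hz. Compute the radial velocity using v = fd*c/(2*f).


v = 14690 * 3e8 / (2 * 4000000000.0) = 550.9 m/s

550.9 m/s


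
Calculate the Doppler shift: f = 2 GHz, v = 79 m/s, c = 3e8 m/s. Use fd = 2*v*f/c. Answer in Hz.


fd = 2 * 79 * 2000000000.0 / 3e8 = 1053.3 Hz

1053.3 Hz


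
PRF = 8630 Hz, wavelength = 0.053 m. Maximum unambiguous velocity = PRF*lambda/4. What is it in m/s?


V_ua = 8630 * 0.053 / 4 = 114.3 m/s

114.3 m/s


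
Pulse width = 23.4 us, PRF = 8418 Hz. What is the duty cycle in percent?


DC = 23.4e-6 * 8418 * 100 = 19.7%

19.7%


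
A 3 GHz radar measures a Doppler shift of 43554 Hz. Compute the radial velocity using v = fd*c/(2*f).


v = 43554 * 3e8 / (2 * 3000000000.0) = 2177.7 m/s

2177.7 m/s


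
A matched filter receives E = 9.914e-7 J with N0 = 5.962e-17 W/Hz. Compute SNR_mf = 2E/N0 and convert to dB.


SNR_lin = 2 * 9.914e-7 / 5.962e-17 = 3.326e10
SNR_dB = 10*log10(3.326e10) = 105.2 dB

105.2 dB


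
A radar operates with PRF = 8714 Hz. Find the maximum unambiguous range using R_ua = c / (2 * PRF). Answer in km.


R_ua = 3e8 / (2 * 8714) = 17213.7 m = 17.2 km

17.2 km


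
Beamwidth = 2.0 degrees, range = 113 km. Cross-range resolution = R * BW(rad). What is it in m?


BW_rad = 0.034906585
CR = 113000 * 0.034906585 = 3944.4 m

3944.4 m


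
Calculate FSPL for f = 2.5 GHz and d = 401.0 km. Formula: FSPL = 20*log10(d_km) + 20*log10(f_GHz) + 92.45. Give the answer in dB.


20*log10(401.0) = 52.06
20*log10(2.5) = 7.96
FSPL = 152.5 dB

152.5 dB


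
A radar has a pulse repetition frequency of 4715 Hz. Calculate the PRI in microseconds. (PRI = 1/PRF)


PRI = 1/4715 = 0.0002120891 s = 212.1 us

212.1 us


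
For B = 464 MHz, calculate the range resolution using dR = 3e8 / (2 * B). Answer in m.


dR = 3e8 / (2 * 464000000.0) = 0.32 m

0.32 m


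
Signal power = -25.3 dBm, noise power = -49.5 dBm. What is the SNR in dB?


SNR = -25.3 - (-49.5) = 24.2 dB

24.2 dB


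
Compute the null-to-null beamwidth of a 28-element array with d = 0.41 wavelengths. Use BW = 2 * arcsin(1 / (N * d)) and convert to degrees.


1/(N*d) = 1/(28*0.41) = 0.087108
BW = 2*arcsin(0.087108) = 10.0 degrees

10.0 degrees


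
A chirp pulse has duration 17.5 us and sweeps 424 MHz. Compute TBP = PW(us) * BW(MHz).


TBP = 17.5 * 424 = 7420.0

7420.0


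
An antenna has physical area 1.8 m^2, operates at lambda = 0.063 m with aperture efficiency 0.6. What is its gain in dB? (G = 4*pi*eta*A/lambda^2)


G_linear = 4*pi*0.6*1.8/0.063^2 = 3419.42
G_dB = 10*log10(3419.42) = 35.3 dB

35.3 dB


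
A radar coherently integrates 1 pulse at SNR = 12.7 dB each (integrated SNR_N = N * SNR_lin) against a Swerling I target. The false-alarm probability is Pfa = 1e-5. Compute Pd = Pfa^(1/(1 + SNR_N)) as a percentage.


SNR_lin = 10^(12.7/10) = 18.62087
SNR_N = 1 * 18.62087 = 18.62087
1/(1 + SNR_N) = 1/19.62087 = 0.0509661
Pd = (1e-5)^0.0509661 = 0.55612
Pd = 55.6%

55.6%


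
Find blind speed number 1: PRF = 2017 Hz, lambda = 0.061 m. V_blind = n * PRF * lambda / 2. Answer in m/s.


V_blind = 1 * 2017 * 0.061 / 2 = 61.5 m/s

61.5 m/s


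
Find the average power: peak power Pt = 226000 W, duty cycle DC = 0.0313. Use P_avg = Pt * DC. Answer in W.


P_avg = 226000 * 0.0313 = 7073.8 W

7073.8 W


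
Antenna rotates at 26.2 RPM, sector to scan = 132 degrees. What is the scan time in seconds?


t = 132 / (26.2 * 360) * 60 = 0.84 s

0.84 s


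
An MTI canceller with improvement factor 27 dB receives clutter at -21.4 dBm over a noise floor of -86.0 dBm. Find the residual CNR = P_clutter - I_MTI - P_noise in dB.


CNR = -21.4 - 27 - (-86.0) = 37.6 dB

37.6 dB


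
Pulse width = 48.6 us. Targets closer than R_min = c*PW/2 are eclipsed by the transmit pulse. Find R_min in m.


R_min = 3e8 * 48.6e-6 / 2 = 7290.0 m

7290.0 m


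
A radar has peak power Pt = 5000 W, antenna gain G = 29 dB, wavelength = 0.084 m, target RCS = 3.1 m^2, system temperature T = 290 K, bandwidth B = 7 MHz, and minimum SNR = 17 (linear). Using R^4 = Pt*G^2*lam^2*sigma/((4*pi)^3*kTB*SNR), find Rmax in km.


G_lin = 10^(29/10) = 794.328235
R^4 = 5000 * 794.328235^2 * 0.084^2 * 3.1 / ((4*pi)^3 * 1.38e-23 * 290 * 7000000.0 * 17)
R^4 = 7.30191e16 m^4
R_max = (7.30191e16)^(1/4) = 16438.4 m = 16.4 km

16.4 km


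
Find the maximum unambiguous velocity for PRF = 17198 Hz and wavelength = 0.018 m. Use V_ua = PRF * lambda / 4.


V_ua = 17198 * 0.018 / 4 = 77.4 m/s

77.4 m/s


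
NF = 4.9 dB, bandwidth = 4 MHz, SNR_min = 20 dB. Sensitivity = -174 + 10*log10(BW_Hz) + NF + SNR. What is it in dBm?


10*log10(4000000.0) = 66.02
S = -174 + 66.02 + 4.9 + 20 = -83.1 dBm

-83.1 dBm


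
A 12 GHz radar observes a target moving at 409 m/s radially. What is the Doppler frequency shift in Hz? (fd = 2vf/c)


fd = 2 * 409 * 12000000000.0 / 3e8 = 32720.0 Hz

32720.0 Hz


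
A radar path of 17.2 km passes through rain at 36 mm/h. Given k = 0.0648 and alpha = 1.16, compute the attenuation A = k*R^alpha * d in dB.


gamma = 0.0648 * 36^1.16 = 4.138909 dB/km
A = 4.138909 * 17.2 = 71.19 dB

71.19 dB


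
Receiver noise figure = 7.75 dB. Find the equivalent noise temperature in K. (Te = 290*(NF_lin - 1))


NF_lin = 10^(7.75/10) = 5.956621
Te = 290 * (5.956621 - 1) = 1437.4 K

1437.4 K


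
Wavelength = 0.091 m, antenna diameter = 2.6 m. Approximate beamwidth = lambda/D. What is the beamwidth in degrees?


BW_rad = 0.091 / 2.6 = 0.035
BW_deg = 2.01 degrees

2.01 degrees


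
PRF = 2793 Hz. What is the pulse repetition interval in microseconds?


PRI = 1/2793 = 0.000358038 s = 358.0 us

358.0 us


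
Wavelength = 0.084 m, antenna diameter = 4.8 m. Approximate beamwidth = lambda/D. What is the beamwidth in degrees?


BW_rad = 0.084 / 4.8 = 0.0175
BW_deg = 1.0 degrees

1.0 degrees


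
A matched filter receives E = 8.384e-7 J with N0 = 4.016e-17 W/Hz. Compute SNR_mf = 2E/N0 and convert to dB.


SNR_lin = 2 * 8.384e-7 / 4.016e-17 = 4.175e10
SNR_dB = 10*log10(4.175e10) = 106.2 dB

106.2 dB


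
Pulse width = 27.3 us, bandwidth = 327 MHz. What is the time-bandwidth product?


TBP = 27.3 * 327 = 8927.1

8927.1


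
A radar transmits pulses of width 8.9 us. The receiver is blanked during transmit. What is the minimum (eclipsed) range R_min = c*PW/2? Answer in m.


R_min = 3e8 * 8.9e-6 / 2 = 1335.0 m

1335.0 m


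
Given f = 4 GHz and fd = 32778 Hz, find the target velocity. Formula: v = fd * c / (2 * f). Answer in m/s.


v = 32778 * 3e8 / (2 * 4000000000.0) = 1229.2 m/s

1229.2 m/s


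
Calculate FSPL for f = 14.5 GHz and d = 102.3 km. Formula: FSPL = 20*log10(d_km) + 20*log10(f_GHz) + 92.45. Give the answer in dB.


20*log10(102.3) = 40.2
20*log10(14.5) = 23.23
FSPL = 155.9 dB

155.9 dB


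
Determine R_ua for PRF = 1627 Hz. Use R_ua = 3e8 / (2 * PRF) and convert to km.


R_ua = 3e8 / (2 * 1627) = 92194.2 m = 92.2 km

92.2 km


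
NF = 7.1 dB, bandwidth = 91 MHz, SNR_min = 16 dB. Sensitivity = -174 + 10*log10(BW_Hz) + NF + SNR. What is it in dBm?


10*log10(91000000.0) = 79.59
S = -174 + 79.59 + 7.1 + 16 = -71.3 dBm

-71.3 dBm


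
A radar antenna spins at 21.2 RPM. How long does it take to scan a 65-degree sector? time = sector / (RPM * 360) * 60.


t = 65 / (21.2 * 360) * 60 = 0.51 s

0.51 s


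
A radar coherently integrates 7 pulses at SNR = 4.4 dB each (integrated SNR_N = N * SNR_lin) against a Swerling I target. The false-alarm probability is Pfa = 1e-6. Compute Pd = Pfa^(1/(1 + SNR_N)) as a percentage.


SNR_lin = 10^(4.4/10) = 2.75423
SNR_N = 7 * 2.75423 = 19.27961
1/(1 + SNR_N) = 1/20.27961 = 0.0493106
Pd = (1e-6)^0.0493106 = 0.50598
Pd = 50.6%

50.6%


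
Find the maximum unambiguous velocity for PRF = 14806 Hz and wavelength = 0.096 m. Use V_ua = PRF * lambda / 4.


V_ua = 14806 * 0.096 / 4 = 355.3 m/s

355.3 m/s


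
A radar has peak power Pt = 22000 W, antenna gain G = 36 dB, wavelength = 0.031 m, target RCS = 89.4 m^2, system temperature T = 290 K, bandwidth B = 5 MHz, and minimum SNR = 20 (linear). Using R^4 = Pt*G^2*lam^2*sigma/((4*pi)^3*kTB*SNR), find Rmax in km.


G_lin = 10^(36/10) = 3981.071706
R^4 = 22000 * 3981.071706^2 * 0.031^2 * 89.4 / ((4*pi)^3 * 1.38e-23 * 290 * 5000000.0 * 20)
R^4 = 3.77205e19 m^4
R_max = (3.77205e19)^(1/4) = 78369.0 m = 78.4 km

78.4 km


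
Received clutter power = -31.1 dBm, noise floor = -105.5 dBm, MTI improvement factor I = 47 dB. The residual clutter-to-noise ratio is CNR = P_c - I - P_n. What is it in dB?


CNR = -31.1 - 47 - (-105.5) = 27.4 dB

27.4 dB


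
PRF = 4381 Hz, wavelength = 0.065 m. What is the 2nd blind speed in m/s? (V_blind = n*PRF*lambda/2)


V_blind = 2 * 4381 * 0.065 / 2 = 284.8 m/s

284.8 m/s


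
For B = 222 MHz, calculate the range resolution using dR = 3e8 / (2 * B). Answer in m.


dR = 3e8 / (2 * 222000000.0) = 0.68 m

0.68 m


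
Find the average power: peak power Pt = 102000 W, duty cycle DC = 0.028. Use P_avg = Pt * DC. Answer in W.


P_avg = 102000 * 0.028 = 2856.0 W

2856.0 W


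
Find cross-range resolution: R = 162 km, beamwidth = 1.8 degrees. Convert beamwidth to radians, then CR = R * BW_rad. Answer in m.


BW_rad = 0.031415927
CR = 162000 * 0.031415927 = 5089.4 m

5089.4 m


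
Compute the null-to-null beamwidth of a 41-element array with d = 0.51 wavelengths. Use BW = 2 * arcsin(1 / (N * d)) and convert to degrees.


1/(N*d) = 1/(41*0.51) = 0.047824
BW = 2*arcsin(0.047824) = 5.5 degrees

5.5 degrees


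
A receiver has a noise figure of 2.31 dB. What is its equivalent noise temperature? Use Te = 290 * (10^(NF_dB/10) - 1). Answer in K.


NF_lin = 10^(2.31/10) = 1.702159
Te = 290 * (1.702159 - 1) = 203.6 K

203.6 K


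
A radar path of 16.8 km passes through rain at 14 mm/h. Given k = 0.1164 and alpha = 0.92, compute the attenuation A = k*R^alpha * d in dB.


gamma = 0.1164 * 14^0.92 = 1.319443 dB/km
A = 1.319443 * 16.8 = 22.17 dB

22.17 dB


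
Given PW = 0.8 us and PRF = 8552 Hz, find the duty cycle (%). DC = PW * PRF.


DC = 0.8e-6 * 8552 * 100 = 0.68%

0.68%


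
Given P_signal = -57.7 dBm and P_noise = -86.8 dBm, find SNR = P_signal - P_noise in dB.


SNR = -57.7 - (-86.8) = 29.1 dB

29.1 dB


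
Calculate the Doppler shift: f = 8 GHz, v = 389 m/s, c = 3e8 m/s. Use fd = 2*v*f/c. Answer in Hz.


fd = 2 * 389 * 8000000000.0 / 3e8 = 20746.7 Hz

20746.7 Hz
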